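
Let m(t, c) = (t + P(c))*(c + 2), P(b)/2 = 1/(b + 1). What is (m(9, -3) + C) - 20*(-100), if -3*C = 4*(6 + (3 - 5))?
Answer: 5960/3 ≈ 1986.7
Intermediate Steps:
P(b) = 2/(1 + b) (P(b) = 2/(b + 1) = 2/(1 + b))
m(t, c) = (2 + c)*(t + 2/(1 + c)) (m(t, c) = (t + 2/(1 + c))*(c + 2) = (t + 2/(1 + c))*(2 + c) = (2 + c)*(t + 2/(1 + c)))
C = -16/3 (C = -4*(6 + (3 - 5))/3 = -4*(6 - 2)/3 = -4*4/3 = -⅓*16 = -16/3 ≈ -5.3333)
(m(9, -3) + C) - 20*(-100) = ((4 + 2*(-3) + 9*(1 - 3)*(2 - 3))/(1 - 3) - 16/3) - 20*(-100) = ((4 - 6 + 9*(-2)*(-1))/(-2) - 16/3) + 2000 = (-(4 - 6 + 18)/2 - 16/3) + 2000 = (-½*16 - 16/3) + 2000 = (-8 - 16/3) + 2000 = -40/3 + 2000 = 5960/3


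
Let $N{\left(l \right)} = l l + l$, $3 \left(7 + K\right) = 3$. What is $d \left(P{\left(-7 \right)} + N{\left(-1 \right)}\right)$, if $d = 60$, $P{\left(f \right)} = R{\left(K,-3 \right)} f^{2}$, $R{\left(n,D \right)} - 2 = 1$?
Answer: $8820$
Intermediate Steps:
$K = -6$ ($K = -7 + \frac{1}{3} \cdot 3 = -7 + 1 = -6$)
$R{\left(n,D \right)} = 3$ ($R{\left(n,D \right)} = 2 + 1 = 3$)
$P{\left(f \right)} = 3 f^{2}$
$N{\left(l \right)} = l + l^{2}$ ($N{\left(l \right)} = l^{2} + l = l + l^{2}$)
$d \left(P{\left(-7 \right)} + N{\left(-1 \right)}\right) = 60 \left(3 \left(-7\right)^{2} - \left(1 - 1\right)\right) = 60 \left(3 \cdot 49 - 0\right) = 60 \left(147 + 0\right) = 60 \cdot 147 = 8820$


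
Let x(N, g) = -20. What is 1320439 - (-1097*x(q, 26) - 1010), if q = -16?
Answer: 1299509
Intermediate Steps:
1320439 - (-1097*x(q, 26) - 1010) = 1320439 - (-1097*(-20) - 1010) = 1320439 - (21940 - 1010) = 1320439 - 1*20930 = 1320439 - 20930 = 1299509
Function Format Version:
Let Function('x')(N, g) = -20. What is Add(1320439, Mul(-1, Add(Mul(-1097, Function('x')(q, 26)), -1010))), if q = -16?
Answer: 1299509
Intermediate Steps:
Add(1320439, Mul(-1, Add(Mul(-1097, Function('x')(q, 26)), -1010))) = Add(1320439, Mul(-1, Add(Mul(-1097, -20), -1010))) = Add(1320439, Mul(-1, Add(21940, -1010))) = Add(1320439, Mul(-1, 20930)) = Add(1320439, -20930) = 1299509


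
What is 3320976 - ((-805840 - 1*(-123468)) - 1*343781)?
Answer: 4347129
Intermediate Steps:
3320976 - ((-805840 - 1*(-123468)) - 1*343781) = 3320976 - ((-805840 + 123468) - 343781) = 3320976 - (-682372 - 343781) = 3320976 - 1*(-1026153) = 3320976 + 1026153 = 4347129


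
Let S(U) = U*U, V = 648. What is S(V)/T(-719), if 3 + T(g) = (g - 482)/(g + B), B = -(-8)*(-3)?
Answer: -77997168/257 ≈ -3.0349e+5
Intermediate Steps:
B = -24 (B = -8*3 = -24)
T(g) = -3 + (-482 + g)/(-24 + g) (T(g) = -3 + (g - 482)/(g - 24) = -3 + (-482 + g)/(-24 + g))
S(U) = U²
S(V)/T(-719) = 648²/((2*(-205 - 1*(-719))/(-24 - 719))) = 419904/((2*(-205 + 719)/(-743))) = 419904/((2*(-1/743)*514)) = 419904/(-1028/743) = 419904*(-743/1028) = -77997168/257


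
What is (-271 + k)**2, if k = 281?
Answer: 100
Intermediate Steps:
(-271 + k)**2 = (-271 + 281)**2 = 10**2 = 100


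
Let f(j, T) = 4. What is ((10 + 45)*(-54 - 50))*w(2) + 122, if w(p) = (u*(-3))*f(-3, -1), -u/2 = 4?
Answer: -548998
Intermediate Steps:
u = -8 (u = -2*4 = -8)
w(p) = 96 (w(p) = -8*(-3)*4 = 24*4 = 96)
((10 + 45)*(-54 - 50))*w(2) + 122 = ((10 + 45)*(-54 - 50))*96 + 122 = (55*(-104))*96 + 122 = -5720*96 + 122 = -549120 + 122 = -548998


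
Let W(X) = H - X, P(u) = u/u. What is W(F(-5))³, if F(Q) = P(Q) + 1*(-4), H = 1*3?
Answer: 216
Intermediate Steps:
H = 3
P(u) = 1
F(Q) = -3 (F(Q) = 1 + 1*(-4) = 1 - 4 = -3)
W(X) = 3 - X
W(F(-5))³ = (3 - 1*(-3))³ = (3 + 3)³ = 6³ = 216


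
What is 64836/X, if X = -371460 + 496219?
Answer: 64836/124759 ≈ 0.51969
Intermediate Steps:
X = 124759
64836/X = 64836/124759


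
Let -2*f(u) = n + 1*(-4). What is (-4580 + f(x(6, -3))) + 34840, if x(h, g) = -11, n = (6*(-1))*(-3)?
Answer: 30253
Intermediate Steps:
n = 18 (n = -6*(-3) = 18)
f(u) = -7 (f(u) = -(18 + 1*(-4))/2 = -(18 - 4)/2 = -½*14 = -7)
(-4580 + f(x(6, -3))) + 34840 = (-4580 - 7) + 34840 = -4587 + 34840 = 30253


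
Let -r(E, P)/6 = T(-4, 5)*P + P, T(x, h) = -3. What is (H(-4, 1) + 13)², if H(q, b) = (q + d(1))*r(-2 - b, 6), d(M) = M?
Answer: 41209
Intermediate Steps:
r(E, P) = 12*P (r(E, P) = -6*(-3*P + P) = -(-12)*P = 12*P)
H(q, b) = 72 + 72*q (H(q, b) = (q + 1)*(12*6) = (1 + q)*72 = 72 + 72*q)
(H(-4, 1) + 13)² = ((72 + 72*(-4)) + 13)² = ((72 - 288) + 13)² = (-216 + 13)² = (-203)² = 41209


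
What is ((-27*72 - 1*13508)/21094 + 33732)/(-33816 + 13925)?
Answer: -355763678/209790377 ≈ -1.6958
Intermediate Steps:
((-27*72 - 1*13508)/21094 + 33732)/(-33816 + 13925) = ((-1944 - 13508)*(1/21094) + 33732)/(-19891) = (-15452*1/21094 + 33732)*(-1/19891) = (-7726/10547 + 33732)*(-1/19891) = (355763678/10547)*(-1/19891) = -355763678/209790377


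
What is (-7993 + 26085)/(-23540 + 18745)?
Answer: -18092/4795 ≈ -3.7731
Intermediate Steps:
(-7993 + 26085)/(-23540 + 18745) = 18092/(-4795) = 18092*(-1/4795) = -18092/4795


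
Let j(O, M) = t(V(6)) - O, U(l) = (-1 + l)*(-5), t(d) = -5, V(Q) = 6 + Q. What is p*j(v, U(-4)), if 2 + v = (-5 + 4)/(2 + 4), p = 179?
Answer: -3043/6 ≈ -507.17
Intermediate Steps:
U(l) = 5 - 5*l
v = -13/6 (v = -2 + (-5 + 4)/(2 + 4) = -2 - 1/6 = -2 - 1*⅙ = -2 - ⅙ = -13/6 ≈ -2.1667)
j(O, M) = -5 - O
p*j(v, U(-4)) = 179*(-5 - 1*(-13/6)) = 179*(-5 + 13/6) = 179*(-17/6) = -3043/6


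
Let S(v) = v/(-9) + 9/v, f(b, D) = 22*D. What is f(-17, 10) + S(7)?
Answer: 13892/63 ≈ 220.51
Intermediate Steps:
S(v) = 9/v - v/9 (S(v) = v*(-⅑) + 9/v = -v/9 + 9/v = 9/v - v/9)
f(-17, 10) + S(7) = 22*10 + (9/7 - ⅑*7) = 220 + (9*(⅐) - 7/9) = 220 + (9/7 - 7/9) = 220 + 32/63 = 13892/63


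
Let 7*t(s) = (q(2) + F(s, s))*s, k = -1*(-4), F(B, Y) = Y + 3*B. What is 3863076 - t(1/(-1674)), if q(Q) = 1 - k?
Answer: 5412702580129/1401138 ≈ 3.8631e+6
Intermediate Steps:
k = 4
q(Q) = -3 (q(Q) = 1 - 1*4 = 1 - 4 = -3)
t(s) = s*(-3 + 4*s)/7 (t(s) = ((-3 + (s + 3*s))*s)/7 = ((-3 + 4*s)*s)/7 = (s*(-3 + 4*s))/7 = s*(-3 + 4*s)/7)
3863076 - t(1/(-1674)) = 3863076 - (-3 + 4/(-1674))/(7*(-1674)) = 3863076 - (-1)*(-3 + 4*(-1/1674))/(7*1674) = 3863076 - (-1)*(-3 - 2/837)/(7*1674) = 3863076 - (-1)*(-2513)/(7*1674*837) = 3863076 - 1*359/1401138 = 3863076 - 359/1401138 = 5412702580129/1401138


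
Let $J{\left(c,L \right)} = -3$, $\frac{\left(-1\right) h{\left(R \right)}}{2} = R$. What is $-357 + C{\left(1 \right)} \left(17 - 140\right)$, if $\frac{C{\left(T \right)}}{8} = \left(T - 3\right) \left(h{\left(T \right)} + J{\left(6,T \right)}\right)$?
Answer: $-10197$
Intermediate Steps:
$h{\left(R \right)} = - 2 R$
$C{\left(T \right)} = 8 \left(-3 + T\right) \left(-3 - 2 T\right)$ ($C{\left(T \right)} = 8 \left(T - 3\right) \left(- 2 T - 3\right) = 8 \left(-3 + T\right) \left(-3 - 2 T\right)$)
$-357 + C{\left(1 \right)} \left(17 - 140\right) = -357 + \left(72 - 16 \cdot 1^{2} + 24 \cdot 1\right) \left(17 - 140\right) = -357 + \left(72 - 16 + 24\right) \left(17 - 140\right) = -357 + \left(72 - 16 + 24\right) \left(-123\right) = -357 + 80 \left(-123\right) = -357 - 9840 = -10197$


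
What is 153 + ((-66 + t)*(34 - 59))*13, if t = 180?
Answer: -36897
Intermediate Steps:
153 + ((-66 + t)*(34 - 59))*13 = 153 + ((-66 + 180)*(34 - 59))*13 = 153 + (114*(-25))*13 = 153 - 2850*13 = 153 - 37050 = -36897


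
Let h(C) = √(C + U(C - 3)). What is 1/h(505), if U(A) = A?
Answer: √1007/1007 ≈ 0.031513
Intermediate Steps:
h(C) = √(-3 + 2*C) (h(C) = √(C + (C - 3)) = √(C + (-3 + C)) = √(-3 + 2*C))
1/h(505) = 1/(√(-3 + 2*505)) = 1/(√(-3 + 1010)) = 1/(√1007) = √1007/1007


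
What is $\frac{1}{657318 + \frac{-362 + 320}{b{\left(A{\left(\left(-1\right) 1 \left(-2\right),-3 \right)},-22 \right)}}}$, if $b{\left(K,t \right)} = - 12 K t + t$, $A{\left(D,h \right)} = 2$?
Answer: $\frac{253}{166301433} \approx 1.5213 \cdot 10^{-6}$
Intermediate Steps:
$b{\left(K,t \right)} = t - 12 K t$ ($b{\left(K,t \right)} = - 12 K t + t = t - 12 K t$)
$\frac{1}{657318 + \frac{-362 + 320}{b{\left(A{\left(\left(-1\right) 1 \left(-2\right),-3 \right)},-22 \right)}}} = \frac{1}{657318 + \frac{-362 + 320}{\left(-22\right) \left(1 - 24\right)}} = \frac{1}{657318 + \frac{1}{\left(-22\right) \left(1 - 24\right)} \left(-42\right)} = \frac{1}{657318 + \frac{1}{\left(-22\right) \left(-23\right)} \left(-42\right)} = \frac{1}{657318 + \frac{1}{506} \left(-42\right)} = \frac{1}{657318 - \frac{21}{253}} = \frac{1}{\frac{166301433}{253}} = \frac{253}{166301433}$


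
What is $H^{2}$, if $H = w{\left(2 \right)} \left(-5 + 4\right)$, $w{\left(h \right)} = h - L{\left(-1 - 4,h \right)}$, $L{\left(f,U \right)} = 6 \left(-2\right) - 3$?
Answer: $289$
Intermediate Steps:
$L{\left(f,U \right)} = -15$ ($L{\left(f,U \right)} = -12 - 3 = -15$)
$w{\left(h \right)} = 15 + h$ ($w{\left(h \right)} = h - -15 = h + 15 = 15 + h$)
$H = -17$ ($H = \left(15 + 2\right) \left(-5 + 4\right) = 17 \left(-1\right) = -17$)
$H^{2} = \left(-17\right)^{2} = 289$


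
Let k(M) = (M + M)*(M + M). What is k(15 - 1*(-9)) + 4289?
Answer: 6593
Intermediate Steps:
k(M) = 4*M² (k(M) = (2*M)*(2*M) = 4*M²)
k(15 - 1*(-9)) + 4289 = 4*(15 - 1*(-9))² + 4289 = 4*(15 + 9)² + 4289 = 4*24² + 4289 = 4*576 + 4289 = 2304 + 4289 = 6593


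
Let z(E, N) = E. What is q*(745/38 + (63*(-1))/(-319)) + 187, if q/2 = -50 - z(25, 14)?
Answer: -16870268/6061 ≈ -2783.4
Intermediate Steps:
q = -150 (q = 2*(-50 - 1*25) = 2*(-50 - 25) = 2*(-75) = -150)
q*(745/38 + (63*(-1))/(-319)) + 187 = -150*(745/38 + (63*(-1))/(-319)) + 187 = -150*(745*(1/38) - 63*(-1/319)) + 187 = -150*(745/38 + 63/319) + 187 = -150*240049/12122 + 187 = -18003675/6061 + 187 = -16870268/6061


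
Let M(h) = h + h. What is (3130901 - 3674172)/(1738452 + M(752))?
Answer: -543271/1739956 ≈ -0.31223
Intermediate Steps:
M(h) = 2*h
(3130901 - 3674172)/(1738452 + M(752)) = (3130901 - 3674172)/(1738452 + 2*752) = -543271/(1738452 + 1504) = -543271/1739956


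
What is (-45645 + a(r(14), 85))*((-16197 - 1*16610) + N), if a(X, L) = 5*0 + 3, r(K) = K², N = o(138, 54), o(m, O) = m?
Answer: 1491078498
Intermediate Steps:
N = 138
a(X, L) = 3 (a(X, L) = 0 + 3 = 3)
(-45645 + a(r(14), 85))*((-16197 - 1*16610) + N) = (-45645 + 3)*((-16197 - 1*16610) + 138) = -45642*((-16197 - 16610) + 138) = -45642*(-32807 + 138) = -45642*(-32669) = 1491078498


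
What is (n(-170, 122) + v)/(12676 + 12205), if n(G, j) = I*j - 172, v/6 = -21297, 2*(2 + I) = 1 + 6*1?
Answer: -127771/24881 ≈ -5.1353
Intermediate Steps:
I = 3/2 (I = -2 + (1 + 6*1)/2 = -2 + (1 + 6)/2 = -2 + (½)*7 = -2 + 7/2 = 3/2 ≈ 1.5000)
v = -127782 (v = 6*(-21297) = -127782)
n(G, j) = -172 + 3*j/2 (n(G, j) = 3*j/2 - 172 = -172 + 3*j/2)
(n(-170, 122) + v)/(12676 + 12205) = ((-172 + (3/2)*122) - 127782)/(12676 + 12205) = ((-172 + 183) - 127782)/24881 = (11 - 127782)*(1/24881) = -127771*1/24881 = -127771/24881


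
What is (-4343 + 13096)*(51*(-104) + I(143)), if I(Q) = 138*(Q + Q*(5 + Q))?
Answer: 25690597686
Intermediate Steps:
I(Q) = 138*Q + 138*Q*(5 + Q)
(-4343 + 13096)*(51*(-104) + I(143)) = (-4343 + 13096)*(51*(-104) + 138*143*(6 + 143)) = 8753*(-5304 + 138*143*149) = 8753*(-5304 + 2940366) = 8753*2935062 = 25690597686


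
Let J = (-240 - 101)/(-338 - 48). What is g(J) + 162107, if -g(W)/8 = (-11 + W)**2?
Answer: 6007825593/37249 ≈ 1.6129e+5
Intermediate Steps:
J = 341/386 (J = -341/(-386) = -341*(-1/386) = 341/386 ≈ 0.88342)
g(W) = -8*(-11 + W)**2
g(J) + 162107 = -8*(-11 + 341/386)**2 + 162107 = -8*(-3905/386)**2 + 162107 = -8*15249025/148996 + 162107 = -30498050/37249 + 162107 = 6007825593/37249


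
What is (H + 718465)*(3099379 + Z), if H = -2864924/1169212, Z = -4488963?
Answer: -291824810899355776/292303 ≈ -9.9836e+11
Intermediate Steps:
H = -716231/292303 (H = -2864924*1/1169212 = -716231/292303 ≈ -2.4503)
(H + 718465)*(3099379 + Z) = (-716231/292303 + 718465)*(3099379 - 4488963) = (210008758664/292303)*(-1389584) = -291824810899355776/292303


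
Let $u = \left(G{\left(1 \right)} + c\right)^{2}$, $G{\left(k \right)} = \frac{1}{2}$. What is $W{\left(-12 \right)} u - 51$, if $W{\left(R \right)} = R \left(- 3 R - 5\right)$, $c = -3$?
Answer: $-2376$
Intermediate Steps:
$G{\left(k \right)} = \frac{1}{2}$
$W{\left(R \right)} = R \left(-5 - 3 R\right)$
$u = \frac{25}{4}$ ($u = \left(\frac{1}{2} - 3\right)^{2} = \left(- \frac{5}{2}\right)^{2} = \frac{25}{4} \approx 6.25$)
$W{\left(-12 \right)} u - 51 = \left(-1\right) \left(-12\right) \left(5 + 3 \left(-12\right)\right) \frac{25}{4} - 51 = \left(-1\right) \left(-12\right) \left(5 - 36\right) \frac{25}{4} - 51 = \left(-1\right) \left(-12\right) \left(-31\right) \frac{25}{4} - 51 = \left(-372\right) \frac{25}{4} - 51 = -2325 - 51 = -2376$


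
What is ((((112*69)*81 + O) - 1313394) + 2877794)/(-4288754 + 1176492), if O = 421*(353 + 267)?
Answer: -1225694/1556131 ≈ -0.78765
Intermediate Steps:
O = 261020 (O = 421*620 = 261020)
((((112*69)*81 + O) - 1313394) + 2877794)/(-4288754 + 1176492) = ((((112*69)*81 + 261020) - 1313394) + 2877794)/(-4288754 + 1176492) = (((7728*81 + 261020) - 1313394) + 2877794)/(-3112262) = (((625968 + 261020) - 1313394) + 2877794)*(-1/3112262) = ((886988 - 1313394) + 2877794)*(-1/3112262) = (-426406 + 2877794)*(-1/3112262) = 2451388*(-1/3112262) = -1225694/1556131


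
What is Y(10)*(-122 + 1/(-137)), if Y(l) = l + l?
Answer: -334300/137 ≈ -2440.1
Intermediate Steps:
Y(l) = 2*l
Y(10)*(-122 + 1/(-137)) = (2*10)*(-122 + 1/(-137)) = 20*(-122 - 1/137) = 20*(-16715/137) = -334300/137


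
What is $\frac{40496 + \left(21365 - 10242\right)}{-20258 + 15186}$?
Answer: $- \frac{51619}{5072} \approx -10.177$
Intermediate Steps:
$\frac{40496 + \left(21365 - 10242\right)}{-20258 + 15186} = \frac{40496 + \left(21365 - 10242\right)}{-5072} = \left(40496 + 11123\right) \left(- \frac{1}{5072}\right) = 51619 \left(- \frac{1}{5072}\right) = - \frac{51619}{5072}$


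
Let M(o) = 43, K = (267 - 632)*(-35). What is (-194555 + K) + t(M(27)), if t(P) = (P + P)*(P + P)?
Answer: -174384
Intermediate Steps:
K = 12775 (K = -365*(-35) = 12775)
t(P) = 4*P² (t(P) = (2*P)*(2*P) = 4*P²)
(-194555 + K) + t(M(27)) = (-194555 + 12775) + 4*43² = -181780 + 4*1849 = -181780 + 7396 = -174384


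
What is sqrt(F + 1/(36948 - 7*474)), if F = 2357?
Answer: sqrt(2665712586930)/33630 ≈ 48.549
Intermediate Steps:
sqrt(F + 1/(36948 - 7*474)) = sqrt(2357 + 1/(36948 - 7*474)) = sqrt(2357 + 1/(36948 - 3318)) = sqrt(2357 + 1/33630) = sqrt(79265911/33630) = sqrt(2665712586930)/33630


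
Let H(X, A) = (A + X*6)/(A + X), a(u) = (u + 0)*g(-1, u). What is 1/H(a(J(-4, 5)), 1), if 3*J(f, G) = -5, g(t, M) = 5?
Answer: 22/147 ≈ 0.14966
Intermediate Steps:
J(f, G) = -5/3 (J(f, G) = (1/3)*(-5) = -5/3)
a(u) = 5*u (a(u) = (u + 0)*5 = u*5 = 5*u)
H(X, A) = (A + 6*X)/(A + X)
1/H(a(J(-4, 5)), 1) = 1/((1 + 6*(5*(-5/3)))/(1 + 5*(-5/3))) = 1/((1 + 6*(-25/3))/(1 - 25/3)) = 1/((1 - 50)/(-22/3)) = 1/(-3/22*(-49)) = 1/(147/22) = 22/147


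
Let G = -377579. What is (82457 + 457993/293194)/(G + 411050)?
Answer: 2686261739/1090388486 ≈ 2.4636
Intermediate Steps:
(82457 + 457993/293194)/(G + 411050) = (82457 + 457993/293194)/(-377579 + 411050) = (82457 + 457993*(1/293194))/33471 = (82457 + 457993/293194)*(1/33471) = (24176355651/293194)*(1/33471) = 2686261739/1090388486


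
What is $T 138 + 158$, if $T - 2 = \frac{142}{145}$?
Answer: $\frac{82526}{145} \approx 569.14$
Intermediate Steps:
$T = \frac{432}{145}$ ($T = 2 + \frac{142}{145} = \frac{432}{145} \approx 2.9793$)
$T 138 + 158 = \frac{432}{145} \cdot 138 + 158 = \frac{59616}{145} + 158 = \frac{82526}{145}$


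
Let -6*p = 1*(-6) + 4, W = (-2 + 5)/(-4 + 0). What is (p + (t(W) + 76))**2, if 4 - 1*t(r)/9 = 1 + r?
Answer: 1745041/144 ≈ 12118.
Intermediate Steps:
W = -3/4 (W = 3/(-4) = 3*(-1/4) = -3/4 ≈ -0.75000)
t(r) = 27 - 9*r (t(r) = 36 - 9*(1 + r) = 36 + (-9 - 9*r) = 27 - 9*r)
p = 1/3 (p = -(1*(-6) + 4)/6 = -(-6 + 4)/6 = -1/6*(-2) = 1/3 ≈ 0.33333)
(p + (t(W) + 76))**2 = (1/3 + ((27 - 9*(-3/4)) + 76))**2 = (1/3 + ((27 + 27/4) + 76))**2 = (1/3 + (135/4 + 76))**2 = (1/3 + 439/4)**2 = (1321/12)**2 = 1745041/144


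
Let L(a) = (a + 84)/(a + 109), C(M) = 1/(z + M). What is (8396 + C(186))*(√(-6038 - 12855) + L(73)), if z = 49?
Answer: 309770577/42770 + 1973061*I*√18893/235 ≈ 7242.7 + 1.154e+6*I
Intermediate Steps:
C(M) = 1/(49 + M)
L(a) = (84 + a)/(109 + a)
(8396 + C(186))*(√(-6038 - 12855) + L(73)) = (8396 + 1/(49 + 186))*(√(-6038 - 12855) + (84 + 73)/(109 + 73)) = (8396 + 1/235)*(√(-18893) + 157/182) = (8396 + 1/235)*(I*√18893 + (1/182)*157) = 1973061*(I*√18893 + 157/182)/235 = 1973061*(157/182 + I*√18893)/235 = 309770577/42770 + 1973061*I*√18893/235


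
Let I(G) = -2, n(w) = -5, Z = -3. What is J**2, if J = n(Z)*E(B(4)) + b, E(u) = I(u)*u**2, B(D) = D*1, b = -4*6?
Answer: 18496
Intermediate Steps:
b = -24
B(D) = D
E(u) = -2*u**2
J = 136 (J = -(-10)*4**2 - 24 = -(-10)*16 - 24 = -5*(-32) - 24 = 160 - 24 = 136)
J**2 = 136**2 = 18496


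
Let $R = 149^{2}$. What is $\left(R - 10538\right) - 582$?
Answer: $11081$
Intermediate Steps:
$R = 22201$
$\left(R - 10538\right) - 582 = \left(22201 - 10538\right) - 582 = 11663 - 582 = 11081$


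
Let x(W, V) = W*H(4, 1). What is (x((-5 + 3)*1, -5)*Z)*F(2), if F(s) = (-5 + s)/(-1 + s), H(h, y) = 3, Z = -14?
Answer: -252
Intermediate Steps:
F(s) = (-5 + s)/(-1 + s)
x(W, V) = 3*W (x(W, V) = W*3 = 3*W)
(x((-5 + 3)*1, -5)*Z)*F(2) = ((3*((-5 + 3)*1))*(-14))*((-5 + 2)/(-1 + 2)) = ((3*(-2*1))*(-14))*(-3/1) = ((3*(-2))*(-14))*(1*(-3)) = -6*(-14)*(-3) = 84*(-3) = -252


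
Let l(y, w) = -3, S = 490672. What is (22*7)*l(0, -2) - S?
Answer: -491134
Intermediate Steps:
(22*7)*l(0, -2) - S = (22*7)*(-3) - 1*490672 = 154*(-3) - 490672 = -462 - 490672 = -491134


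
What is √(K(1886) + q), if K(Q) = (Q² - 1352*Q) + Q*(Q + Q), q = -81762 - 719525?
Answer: √7319829 ≈ 2705.5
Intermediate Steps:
q = -801287
K(Q) = -1352*Q + 3*Q² (K(Q) = (Q² - 1352*Q) + Q*(2*Q) = (Q² - 1352*Q) + 2*Q² = -1352*Q + 3*Q²)
√(K(1886) + q) = √(1886*(-1352 + 3*1886) - 801287) = √(1886*(-1352 + 5658) - 801287) = √(1886*4306 - 801287) = √(8121116 - 801287) = √7319829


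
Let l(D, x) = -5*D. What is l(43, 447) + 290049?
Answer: 289834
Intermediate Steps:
l(43, 447) + 290049 = -5*43 + 290049 = -215 + 290049 = 289834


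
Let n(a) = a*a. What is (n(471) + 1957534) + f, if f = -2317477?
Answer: -138102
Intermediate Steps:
n(a) = a²
(n(471) + 1957534) + f = (471² + 1957534) - 2317477 = (221841 + 1957534) - 2317477 = 2179375 - 2317477 = -138102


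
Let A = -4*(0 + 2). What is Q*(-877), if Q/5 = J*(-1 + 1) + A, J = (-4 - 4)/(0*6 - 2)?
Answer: 35080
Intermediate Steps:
J = 4 (J = -8/(0 - 2) = -8/(-2) = -8*(-1/2) = 4)
A = -8 (A = -4*2 = -8)
Q = -40 (Q = 5*(4*(-1 + 1) - 8) = 5*(4*0 - 8) = 5*(0 - 8) = 5*(-8) = -40)
Q*(-877) = -40*(-877) = 35080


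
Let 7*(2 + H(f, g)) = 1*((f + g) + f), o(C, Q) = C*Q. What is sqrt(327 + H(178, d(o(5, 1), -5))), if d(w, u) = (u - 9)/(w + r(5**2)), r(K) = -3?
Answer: 8*sqrt(287)/7 ≈ 19.361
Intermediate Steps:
d(w, u) = (-9 + u)/(-3 + w) (d(w, u) = (u - 9)/(w - 3) = (-9 + u)/(-3 + w))
H(f, g) = -2 + g/7 + 2*f/7 (H(f, g) = -2 + (1*((f + g) + f))/7 = -2 + (1*(g + 2*f))/7 = -2 + (g + 2*f)/7 = -2 + (g/7 + 2*f/7) = -2 + g/7 + 2*f/7)
sqrt(327 + H(178, d(o(5, 1), -5))) = sqrt(327 + (-2 + ((-9 - 5)/(-3 + 5*1))/7 + (2/7)*178)) = sqrt(327 + (-2 + (-14/(-3 + 5))/7 + 356/7)) = sqrt(327 + (-2 + (-14/2)/7 + 356/7)) = sqrt(327 + (-2 + ((1/2)*(-14))/7 + 356/7)) = sqrt(327 + (-2 + (1/7)*(-7) + 356/7)) = sqrt(327 + (-2 - 1 + 356/7)) = sqrt(327 + 335/7) = sqrt(2624/7) = 8*sqrt(287)/7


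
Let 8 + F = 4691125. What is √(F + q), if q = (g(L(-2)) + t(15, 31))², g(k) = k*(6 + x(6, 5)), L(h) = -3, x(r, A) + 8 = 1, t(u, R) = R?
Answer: √4692273 ≈ 2166.2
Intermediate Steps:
F = 4691117 (F = -8 + 4691125 = 4691117)
x(r, A) = -7 (x(r, A) = -8 + 1 = -7)
g(k) = -k (g(k) = k*(6 - 7) = k*(-1) = -k)
q = 1156 (q = (-1*(-3) + 31)² = (3 + 31)² = 34² = 1156)
√(F + q) = √(4691117 + 1156) = √4692273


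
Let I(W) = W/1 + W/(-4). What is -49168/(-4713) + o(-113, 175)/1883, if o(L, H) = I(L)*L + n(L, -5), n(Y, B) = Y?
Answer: 548743991/35498316 ≈ 15.458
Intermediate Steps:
I(W) = 3*W/4 (I(W) = W*1 + W*(-1/4) = W - W/4 = 3*W/4)
o(L, H) = L + 3*L**2/4 (o(L, H) = (3*L/4)*L + L = 3*L**2/4 + L = L + 3*L**2/4)
-49168/(-4713) + o(-113, 175)/1883 = -49168/(-4713) + ((1/4)*(-113)*(4 + 3*(-113)))/1883 = -49168*(-1/4713) + ((1/4)*(-113)*(4 - 339))*(1/1883) = 49168/4713 + ((1/4)*(-113)*(-335))*(1/1883) = 49168/4713 + (37855/4)*(1/1883) = 49168/4713 + 37855/7532 = 548743991/35498316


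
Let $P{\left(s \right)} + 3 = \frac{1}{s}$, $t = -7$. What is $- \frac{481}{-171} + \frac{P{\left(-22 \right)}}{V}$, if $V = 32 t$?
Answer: $\frac{2381825}{842688} \approx 2.8265$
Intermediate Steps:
$V = -224$ ($V = 32 \left(-7\right) = -224$)
$P{\left(s \right)} = -3 + \frac{1}{s}$
$- \frac{481}{-171} + \frac{P{\left(-22 \right)}}{V} = - \frac{481}{-171} + \frac{-3 + \frac{1}{-22}}{-224} = \left(-481\right) \left(- \frac{1}{171}\right) + \left(-3 - \frac{1}{22}\right) \left(- \frac{1}{224}\right) = \frac{481}{171} - - \frac{67}{4928} = \frac{481}{171} + \frac{67}{4928} = \frac{2381825}{842688}$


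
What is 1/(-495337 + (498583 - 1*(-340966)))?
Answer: 1/344212 ≈ 2.9052e-6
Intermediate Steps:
1/(-495337 + (498583 - 1*(-340966))) = 1/(-495337 + (498583 + 340966)) = 1/(-495337 + 839549) = 1/344212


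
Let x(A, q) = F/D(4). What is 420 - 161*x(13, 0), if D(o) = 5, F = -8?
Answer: 3388/5 ≈ 677.60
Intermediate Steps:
x(A, q) = -8/5
420 - 161*x(13, 0) = 420 - 161*(-8/5) = 420 + 1288/5 = 3388/5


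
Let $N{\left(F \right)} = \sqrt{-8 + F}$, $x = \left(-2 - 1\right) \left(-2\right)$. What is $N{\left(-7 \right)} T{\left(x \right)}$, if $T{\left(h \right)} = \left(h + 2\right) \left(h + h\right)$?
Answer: $96 i \sqrt{15} \approx 371.81 i$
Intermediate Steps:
$x = 6$ ($x = \left(-3\right) \left(-2\right) = 6$)
$T{\left(h \right)} = 2 h \left(2 + h\right)$ ($T{\left(h \right)} = \left(2 + h\right) 2 h = 2 h \left(2 + h\right)$)
$N{\left(-7 \right)} T{\left(x \right)} = \sqrt{-8 - 7} \cdot 2 \cdot 6 \left(2 + 6\right) = \sqrt{-15} \cdot 2 \cdot 6 \cdot 8 = i \sqrt{15} \cdot 96 = 96 i \sqrt{15}$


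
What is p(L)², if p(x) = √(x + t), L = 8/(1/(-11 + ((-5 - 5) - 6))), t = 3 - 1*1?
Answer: -214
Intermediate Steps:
t = 2 (t = 3 - 1 = 2)
L = -216 (L = 8/(1/(-11 + (-10 - 6))) = 8/(1/(-11 - 16)) = 8/(1/(-27)) = 8/(-1/27) = 8*(-27) = -216)
p(x) = √(2 + x) (p(x) = √(x + 2) = √(2 + x))
p(L)² = (√(2 - 216))² = (√(-214))² = (I*√214)² = -214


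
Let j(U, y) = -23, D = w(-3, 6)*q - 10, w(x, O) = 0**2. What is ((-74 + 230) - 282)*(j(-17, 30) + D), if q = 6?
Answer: 4158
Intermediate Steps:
w(x, O) = 0
D = -10 (D = 0*6 - 10 = 0 - 10 = -10)
((-74 + 230) - 282)*(j(-17, 30) + D) = ((-74 + 230) - 282)*(-23 - 10) = (156 - 282)*(-33) = -126*(-33) = 4158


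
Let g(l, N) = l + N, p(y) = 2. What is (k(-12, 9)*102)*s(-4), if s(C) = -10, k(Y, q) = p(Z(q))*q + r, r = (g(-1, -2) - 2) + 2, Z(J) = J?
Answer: -15300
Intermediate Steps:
g(l, N) = N + l
r = -3 (r = ((-2 - 1) - 2) + 2 = (-3 - 2) + 2 = -5 + 2 = -3)
k(Y, q) = -3 + 2*q (k(Y, q) = 2*q - 3 = -3 + 2*q)
(k(-12, 9)*102)*s(-4) = ((-3 + 2*9)*102)*(-10) = ((-3 + 18)*102)*(-10) = (15*102)*(-10) = 1530*(-10) = -15300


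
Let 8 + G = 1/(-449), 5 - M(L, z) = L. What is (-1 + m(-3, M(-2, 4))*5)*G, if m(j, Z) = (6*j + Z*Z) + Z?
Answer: -679077/449 ≈ -1512.4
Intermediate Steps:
M(L, z) = 5 - L
G = -3593/449 (G = -8 + 1/(-449) = -8 - 1/449 = -3593/449 ≈ -8.0022)
m(j, Z) = Z + Z**2 + 6*j (m(j, Z) = (6*j + Z**2) + Z = (Z**2 + 6*j) + Z = Z + Z**2 + 6*j)
(-1 + m(-3, M(-2, 4))*5)*G = (-1 + ((5 - 1*(-2)) + (5 - 1*(-2))**2 + 6*(-3))*5)*(-3593/449) = (-1 + ((5 + 2) + (5 + 2)**2 - 18)*5)*(-3593/449) = (-1 + (7 + 7**2 - 18)*5)*(-3593/449) = (-1 + (7 + 49 - 18)*5)*(-3593/449) = (-1 + 38*5)*(-3593/449) = (-1 + 190)*(-3593/449) = 189*(-3593/449) = -679077/449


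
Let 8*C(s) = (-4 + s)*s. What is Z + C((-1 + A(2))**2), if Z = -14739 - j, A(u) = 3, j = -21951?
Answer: 7212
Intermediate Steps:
Z = 7212 (Z = -14739 - 1*(-21951) = -14739 + 21951 = 7212)
C(s) = s*(-4 + s)/8 (C(s) = ((-4 + s)*s)/8 = (s*(-4 + s))/8 = s*(-4 + s)/8)
Z + C((-1 + A(2))**2) = 7212 + (-1 + 3)**2*(-4 + (-1 + 3)**2)/8 = 7212 + (1/8)*2**2*(-4 + 2**2) = 7212 + (1/8)*4*(-4 + 4) = 7212 + (1/8)*4*0 = 7212 + 0 = 7212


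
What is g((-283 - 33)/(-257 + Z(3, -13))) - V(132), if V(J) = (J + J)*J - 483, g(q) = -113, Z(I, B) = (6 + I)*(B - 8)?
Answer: -34478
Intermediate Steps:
Z(I, B) = (-8 + B)*(6 + I) (Z(I, B) = (6 + I)*(-8 + B) = (-8 + B)*(6 + I))
V(J) = -483 + 2*J² (V(J) = (2*J)*J - 483 = 2*J² - 483 = -483 + 2*J²)
g((-283 - 33)/(-257 + Z(3, -13))) - V(132) = -113 - (-483 + 2*132²) = -113 - (-483 + 2*17424) = -113 - (-483 + 34848) = -113 - 1*34365 = -113 - 34365 = -34478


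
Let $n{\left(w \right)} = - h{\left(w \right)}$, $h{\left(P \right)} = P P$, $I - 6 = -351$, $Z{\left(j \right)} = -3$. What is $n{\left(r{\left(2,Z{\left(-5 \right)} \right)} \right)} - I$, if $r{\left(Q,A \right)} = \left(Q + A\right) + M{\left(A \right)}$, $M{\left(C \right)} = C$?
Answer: $329$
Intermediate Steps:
$I = -345$ ($I = 6 - 351 = -345$)
$h{\left(P \right)} = P^{2}$
$r{\left(Q,A \right)} = Q + 2 A$ ($r{\left(Q,A \right)} = \left(Q + A\right) + A = \left(A + Q\right) + A = Q + 2 A$)
$n{\left(w \right)} = - w^{2}$
$n{\left(r{\left(2,Z{\left(-5 \right)} \right)} \right)} - I = - \left(2 + 2 \left(-3\right)\right)^{2} - -345 = - \left(2 - 6\right)^{2} + 345 = - \left(-4\right)^{2} + 345 = \left(-1\right) 16 + 345 = -16 + 345 = 329$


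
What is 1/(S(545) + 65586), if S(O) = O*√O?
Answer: 65586/4139644771 - 545*√545/4139644771 ≈ 1.2770e-5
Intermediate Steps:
S(O) = O^(3/2)
1/(S(545) + 65586) = 1/(545^(3/2) + 65586) = 1/(545*√545 + 65586) = 1/(65586 + 545*√545)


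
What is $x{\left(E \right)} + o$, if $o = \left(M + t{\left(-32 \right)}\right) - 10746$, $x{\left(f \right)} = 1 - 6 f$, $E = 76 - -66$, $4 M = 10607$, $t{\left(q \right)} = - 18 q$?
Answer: $- \frac{33477}{4} \approx -8369.3$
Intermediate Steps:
$M = \frac{10607}{4}$ ($M = \frac{1}{4} \cdot 10607 = \frac{10607}{4} \approx 2651.8$)
$E = 142$ ($E = 76 + 66 = 142$)
$o = - \frac{30073}{4}$ ($o = \left(\frac{10607}{4} - -576\right) - 10746 = \left(\frac{10607}{4} + 576\right) - 10746 = \frac{12911}{4} - 10746 = - \frac{30073}{4} \approx -7518.3$)
$x{\left(E \right)} + o = \left(1 - 852\right) - \frac{30073}{4} = -851 - \frac{30073}{4} = - \frac{33477}{4}$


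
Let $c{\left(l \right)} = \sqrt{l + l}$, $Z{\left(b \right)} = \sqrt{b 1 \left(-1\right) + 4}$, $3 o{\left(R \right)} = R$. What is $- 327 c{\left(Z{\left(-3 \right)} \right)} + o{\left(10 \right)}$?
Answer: $\frac{10}{3} - 327 \sqrt{2} \sqrt[4]{7} \approx -748.87$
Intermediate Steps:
$o{\left(R \right)} = \frac{R}{3}$
$Z{\left(b \right)} = \sqrt{4 - b}$ ($Z{\left(b \right)} = \sqrt{b \left(-1\right) + 4} = \sqrt{- b + 4} = \sqrt{4 - b}$)
$c{\left(l \right)} = \sqrt{2} \sqrt{l}$ ($c{\left(l \right)} = \sqrt{2 l} = \sqrt{2} \sqrt{l}$)
$- 327 c{\left(Z{\left(-3 \right)} \right)} + o{\left(10 \right)} = - 327 \sqrt{2} \sqrt{\sqrt{4 - -3}} + \frac{1}{3} \cdot 10 = - 327 \sqrt{2} \sqrt{\sqrt{4 + 3}} + \frac{10}{3} = - 327 \sqrt{2} \sqrt{\sqrt{7}} + \frac{10}{3} = - 327 \sqrt{2} \sqrt[4]{7} + \frac{10}{3} = \frac{10}{3} - 327 \sqrt{2} \sqrt[4]{7}$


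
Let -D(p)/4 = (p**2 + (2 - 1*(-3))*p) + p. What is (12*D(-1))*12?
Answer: 2880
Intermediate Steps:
D(p) = -24*p - 4*p**2 (D(p) = -4*((p**2 + (2 - 1*(-3))*p) + p) = -4*((p**2 + (2 + 3)*p) + p) = -4*((p**2 + 5*p) + p) = -4*(p**2 + 6*p) = -24*p - 4*p**2)
(12*D(-1))*12 = (12*(-4*(-1)*(6 - 1)))*12 = (12*(-4*(-1)*5))*12 = (12*20)*12 = 240*12 = 2880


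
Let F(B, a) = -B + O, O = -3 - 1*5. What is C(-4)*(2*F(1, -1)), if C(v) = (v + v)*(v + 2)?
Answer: -288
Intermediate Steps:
O = -8 (O = -3 - 5 = -8)
F(B, a) = -8 - B (F(B, a) = -B - 8 = -8 - B)
C(v) = 2*v*(2 + v) (C(v) = (2*v)*(2 + v) = 2*v*(2 + v))
C(-4)*(2*F(1, -1)) = (2*(-4)*(2 - 4))*(2*(-8 - 1*1)) = (2*(-4)*(-2))*(2*(-8 - 1)) = 16*(2*(-9)) = 16*(-18) = -288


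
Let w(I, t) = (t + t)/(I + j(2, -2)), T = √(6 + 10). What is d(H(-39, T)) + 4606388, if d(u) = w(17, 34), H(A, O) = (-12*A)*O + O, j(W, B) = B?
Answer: 69095888/15 ≈ 4.6064e+6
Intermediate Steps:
T = 4 (T = √16 = 4)
H(A, O) = O - 12*A*O (H(A, O) = -12*A*O + O = O - 12*A*O)
w(I, t) = 2*t/(-2 + I) (w(I, t) = (t + t)/(I - 2) = (2*t)/(-2 + I) = 2*t/(-2 + I))
d(u) = 68/15 (d(u) = 2*34/(-2 + 17) = 2*34/15 = 2*34*(1/15) = 68/15)
d(H(-39, T)) + 4606388 = 68/15 + 4606388 = 69095888/15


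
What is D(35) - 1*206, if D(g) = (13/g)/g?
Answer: -252337/1225 ≈ -205.99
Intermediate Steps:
D(g) = 13/g²
D(35) - 1*206 = 13/35² - 1*206 = 13*(1/1225) - 206 = 13/1225 - 206 = -252337/1225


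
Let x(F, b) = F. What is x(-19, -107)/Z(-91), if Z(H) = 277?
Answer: -19/277 ≈ -0.068592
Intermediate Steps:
x(-19, -107)/Z(-91) = -19/277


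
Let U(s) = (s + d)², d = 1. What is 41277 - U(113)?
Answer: 28281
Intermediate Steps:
U(s) = (1 + s)² (U(s) = (s + 1)² = (1 + s)²)
41277 - U(113) = 41277 - (1 + 113)² = 41277 - 1*114² = 41277 - 1*12996 = 41277 - 12996 = 28281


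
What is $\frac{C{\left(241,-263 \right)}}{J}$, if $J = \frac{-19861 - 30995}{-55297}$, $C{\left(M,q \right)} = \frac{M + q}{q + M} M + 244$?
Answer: $\frac{26819045}{50856} \approx 527.35$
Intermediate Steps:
$C{\left(M,q \right)} = 244 + M$ ($C{\left(M,q \right)} = \frac{M + q}{M + q} M + 244 = 1 M + 244 = M + 244 = 244 + M$)
$J = \frac{50856}{55297}$ ($J = \left(-19861 - 30995\right) \left(- \frac{1}{55297}\right) = \left(-50856\right) \left(- \frac{1}{55297}\right) = \frac{50856}{55297} \approx 0.91969$)
$\frac{C{\left(241,-263 \right)}}{J} = \frac{244 + 241}{\frac{50856}{55297}} = 485 \cdot \frac{55297}{50856} = \frac{26819045}{50856}$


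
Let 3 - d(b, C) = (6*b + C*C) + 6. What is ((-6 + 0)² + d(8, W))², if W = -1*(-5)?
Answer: 1600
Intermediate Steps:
W = 5
d(b, C) = -3 - C² - 6*b (d(b, C) = 3 - ((6*b + C*C) + 6) = 3 - ((6*b + C²) + 6) = 3 - ((C² + 6*b) + 6) = 3 - (6 + C² + 6*b) = 3 + (-6 - C² - 6*b) = -3 - C² - 6*b)
((-6 + 0)² + d(8, W))² = ((-6 + 0)² + (-3 - 1*5² - 6*8))² = ((-6)² + (-3 - 1*25 - 48))² = (36 + (-3 - 25 - 48))² = (36 - 76)² = (-40)² = 1600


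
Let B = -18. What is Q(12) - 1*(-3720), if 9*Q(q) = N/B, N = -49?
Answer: 602689/162 ≈ 3720.3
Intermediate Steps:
Q(q) = 49/162 (Q(q) = (-49/(-18))/9 = (-49*(-1/18))/9 = (1/9)*(49/18) = 49/162)
Q(12) - 1*(-3720) = 49/162 - 1*(-3720) = 49/162 + 3720 = 602689/162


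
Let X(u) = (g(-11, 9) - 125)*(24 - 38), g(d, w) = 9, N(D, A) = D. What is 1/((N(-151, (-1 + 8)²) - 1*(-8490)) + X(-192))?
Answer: 1/9963 ≈ 0.00010037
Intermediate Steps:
X(u) = 1624 (X(u) = (9 - 125)*(24 - 38) = -116*(-14) = 1624)
1/((N(-151, (-1 + 8)²) - 1*(-8490)) + X(-192)) = 1/((-151 - 1*(-8490)) + 1624) = 1/((-151 + 8490) + 1624) = 1/(8339 + 1624) = 1/9963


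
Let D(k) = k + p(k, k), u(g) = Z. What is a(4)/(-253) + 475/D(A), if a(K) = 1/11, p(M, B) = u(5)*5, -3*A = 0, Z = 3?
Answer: 264382/8349 ≈ 31.666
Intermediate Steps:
A = 0 (A = -⅓*0 = 0)
u(g) = 3
p(M, B) = 15 (p(M, B) = 3*5 = 15)
a(K) = 1/11
D(k) = 15 + k (D(k) = k + 15 = 15 + k)
a(4)/(-253) + 475/D(A) = (1/11)/(-253) + 475/(15 + 0) = (1/11)*(-1/253) + 475/15 = -1/2783 + 475*(1/15) = -1/2783 + 95/3 = 264382/8349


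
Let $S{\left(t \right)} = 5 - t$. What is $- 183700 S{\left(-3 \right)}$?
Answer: $-1469600$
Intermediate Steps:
$- 183700 S{\left(-3 \right)} = - 183700 \left(5 - -3\right) = - 183700 \left(5 + 3\right) = \left(-183700\right) 8 = -1469600$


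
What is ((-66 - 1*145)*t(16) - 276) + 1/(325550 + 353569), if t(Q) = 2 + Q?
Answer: -2766730805/679119 ≈ -4074.0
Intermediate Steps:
((-66 - 1*145)*t(16) - 276) + 1/(325550 + 353569) = ((-66 - 1*145)*(2 + 16) - 276) + 1/(325550 + 353569) = ((-66 - 145)*18 - 276) + 1/679119 = (-211*18 - 276) + 1/679119 = (-3798 - 276) + 1/679119 = -4074 + 1/679119 = -2766730805/679119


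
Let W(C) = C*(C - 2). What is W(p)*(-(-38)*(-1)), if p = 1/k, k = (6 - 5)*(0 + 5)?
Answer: 342/25 ≈ 13.680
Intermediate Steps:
k = 5 (k = 1*5 = 5)
p = ⅕ (p = 1/5 = ⅕ ≈ 0.20000)
W(C) = C*(-2 + C)
W(p)*(-(-38)*(-1)) = ((-2 + ⅕)/5)*(-(-38)*(-1)) = ((⅕)*(-9/5))*(-19*2) = -9/25*(-38) = 342/25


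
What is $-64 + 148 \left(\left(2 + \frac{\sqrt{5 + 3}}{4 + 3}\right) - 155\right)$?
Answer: $-22708 + \frac{296 \sqrt{2}}{7} \approx -22648.0$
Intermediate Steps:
$-64 + 148 \left(\left(2 + \frac{\sqrt{5 + 3}}{4 + 3}\right) - 155\right) = -64 + 148 \left(\left(2 + \frac{\sqrt{8}}{7}\right) - 155\right) = -64 + 148 \left(\left(2 + \frac{2 \sqrt{2}}{7}\right) - 155\right) = -64 + 148 \left(-153 + \frac{2 \sqrt{2}}{7}\right) = -64 - \left(22644 - \frac{296 \sqrt{2}}{7}\right) = -22708 + \frac{296 \sqrt{2}}{7}$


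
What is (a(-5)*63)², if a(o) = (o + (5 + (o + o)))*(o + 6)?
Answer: 396900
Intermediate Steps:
a(o) = (5 + 3*o)*(6 + o) (a(o) = (o + (5 + 2*o))*(6 + o) = (5 + 3*o)*(6 + o))
(a(-5)*63)² = ((30 + 3*(-5)² + 23*(-5))*63)² = ((30 + 3*25 - 115)*63)² = ((30 + 75 - 115)*63)² = (-10*63)² = (-630)² = 396900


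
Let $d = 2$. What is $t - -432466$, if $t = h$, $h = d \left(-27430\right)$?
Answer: $377606$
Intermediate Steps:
$h = -54860$ ($h = 2 \left(-27430\right) = -54860$)
$t = -54860$
$t - -432466 = -54860 - -432466 = -54860 + 432466 = 377606$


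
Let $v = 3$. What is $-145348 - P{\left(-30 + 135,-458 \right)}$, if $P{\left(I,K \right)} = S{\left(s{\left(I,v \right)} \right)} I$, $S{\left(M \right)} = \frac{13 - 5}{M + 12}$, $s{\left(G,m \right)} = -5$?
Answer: $-145468$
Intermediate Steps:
$S{\left(M \right)} = \frac{8}{12 + M}$
$P{\left(I,K \right)} = \frac{8 I}{7}$ ($P{\left(I,K \right)} = \frac{8}{12 - 5} I = \frac{8}{7} I = 8 \cdot \frac{1}{7} I = \frac{8 I}{7}$)
$-145348 - P{\left(-30 + 135,-458 \right)} = -145348 - \frac{8 \left(-30 + 135\right)}{7} = -145348 - \frac{8}{7} \cdot 105 = -145348 - 120 = -145468$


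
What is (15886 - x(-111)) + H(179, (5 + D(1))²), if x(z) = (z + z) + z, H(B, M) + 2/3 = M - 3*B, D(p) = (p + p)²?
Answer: 47287/3 ≈ 15762.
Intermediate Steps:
D(p) = 4*p² (D(p) = (2*p)² = 4*p²)
H(B, M) = -⅔ + M - 3*B (H(B, M) = -⅔ + (M - 3*B) = -⅔ + M - 3*B)
x(z) = 3*z (x(z) = 2*z + z = 3*z)
(15886 - x(-111)) + H(179, (5 + D(1))²) = (15886 - 3*(-111)) + (-⅔ + (5 + 4*1²)² - 3*179) = (15886 - 1*(-333)) + (-⅔ + (5 + 4*1)² - 537) = (15886 + 333) + (-⅔ + (5 + 4)² - 537) = 16219 + (-⅔ + 9² - 537) = 16219 + (-⅔ + 81 - 537) = 16219 - 1370/3 = 47287/3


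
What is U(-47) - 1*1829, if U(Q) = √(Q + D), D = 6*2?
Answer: -1829 + I*√35 ≈ -1829.0 + 5.9161*I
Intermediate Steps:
D = 12
U(Q) = √(12 + Q) (U(Q) = √(Q + 12) = √(12 + Q))
U(-47) - 1*1829 = √(12 - 47) - 1*1829 = √(-35) - 1829 = I*√35 - 1829 = -1829 + I*√35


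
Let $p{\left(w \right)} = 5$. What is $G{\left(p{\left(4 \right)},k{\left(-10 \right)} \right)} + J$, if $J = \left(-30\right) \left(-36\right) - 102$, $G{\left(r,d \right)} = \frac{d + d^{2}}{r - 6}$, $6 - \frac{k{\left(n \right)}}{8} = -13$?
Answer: $-22278$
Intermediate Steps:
$k{\left(n \right)} = 152$ ($k{\left(n \right)} = 48 - -104 = 48 + 104 = 152$)
$G{\left(r,d \right)} = \frac{d + d^{2}}{-6 + r}$
$J = 978$ ($J = 1080 - 102 = 978$)
$G{\left(p{\left(4 \right)},k{\left(-10 \right)} \right)} + J = \frac{152 \left(1 + 152\right)}{-6 + 5} + 978 = 152 \frac{1}{-1} \cdot 153 + 978 = 152 \left(-1\right) 153 + 978 = -23256 + 978 = -22278$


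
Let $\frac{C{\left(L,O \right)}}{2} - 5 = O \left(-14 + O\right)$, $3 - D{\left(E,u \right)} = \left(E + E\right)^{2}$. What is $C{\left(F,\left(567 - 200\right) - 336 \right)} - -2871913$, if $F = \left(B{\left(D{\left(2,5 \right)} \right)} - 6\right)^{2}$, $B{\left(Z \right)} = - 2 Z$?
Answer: $2872977$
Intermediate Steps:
$D{\left(E,u \right)} = 3 - 4 E^{2}$ ($D{\left(E,u \right)} = 3 - \left(E + E\right)^{2} = 3 - \left(2 E\right)^{2} = 3 - 4 E^{2}$)
$F = 400$ ($F = \left(- 2 \left(3 - 4 \cdot 2^{2}\right) - 6\right)^{2} = \left(- 2 \left(3 - 16\right) - 6\right)^{2} = \left(\left(-2\right) \left(-13\right) - 6\right)^{2} = \left(26 - 6\right)^{2} = 20^{2} = 400$)
$C{\left(L,O \right)} = 10 + 2 O \left(-14 + O\right)$
$C{\left(F,\left(567 - 200\right) - 336 \right)} - -2871913 = \left(10 - 28 \left(\left(567 - 200\right) - 336\right) + 2 \left(\left(567 - 200\right) - 336\right)^{2}\right) - -2871913 = \left(10 - 28 \left(367 - 336\right) + 2 \left(367 - 336\right)^{2}\right) + 2871913 = \left(10 - 868 + 2 \cdot 31^{2}\right) + 2871913 = \left(10 - 868 + 2 \cdot 961\right) + 2871913 = \left(10 - 868 + 1922\right) + 2871913 = 1064 + 2871913 = 2872977$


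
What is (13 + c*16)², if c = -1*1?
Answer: 9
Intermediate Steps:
c = -1
(13 + c*16)² = (13 - 1*16)² = (13 - 16)² = (-3)² = 9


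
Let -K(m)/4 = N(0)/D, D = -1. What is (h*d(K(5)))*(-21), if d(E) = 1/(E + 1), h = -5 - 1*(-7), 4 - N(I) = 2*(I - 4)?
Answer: -6/7 ≈ -0.85714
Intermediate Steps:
N(I) = 12 - 2*I (N(I) = 4 - 2*(I - 4) = 4 - 2*(-4 + I) = 4 - (-8 + 2*I) = 4 + (8 - 2*I) = 12 - 2*I)
K(m) = 48 (K(m) = -4*(12 - 2*0)/(-1) = -4*(12 + 0)*(-1) = -48*(-1) = -4*(-12) = 48)
h = 2 (h = -5 + 7 = 2)
d(E) = 1/(1 + E)
(h*d(K(5)))*(-21) = (2/(1 + 48))*(-21) = (2/49)*(-21) = -6/7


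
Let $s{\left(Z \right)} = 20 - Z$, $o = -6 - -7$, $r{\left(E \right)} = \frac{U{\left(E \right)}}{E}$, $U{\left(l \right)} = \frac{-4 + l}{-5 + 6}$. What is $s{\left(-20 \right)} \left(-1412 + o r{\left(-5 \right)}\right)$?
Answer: $-56408$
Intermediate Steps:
$U{\left(l \right)} = -4 + l$ ($U{\left(l \right)} = \frac{-4 + l}{1} = \left(-4 + l\right) 1 = -4 + l$)
$r{\left(E \right)} = \frac{-4 + E}{E}$
$o = 1$ ($o = -6 + 7 = 1$)
$s{\left(-20 \right)} \left(-1412 + o r{\left(-5 \right)}\right) = \left(20 - -20\right) \left(-1412 + 1 \frac{-4 - 5}{-5}\right) = \left(20 + 20\right) \left(-1412 + 1 \left(\left(- \frac{1}{5}\right) \left(-9\right)\right)\right) = 40 \left(-1412 + 1 \cdot \frac{9}{5}\right) = 40 \left(-1412 + \frac{9}{5}\right) = 40 \left(- \frac{7051}{5}\right) = -56408$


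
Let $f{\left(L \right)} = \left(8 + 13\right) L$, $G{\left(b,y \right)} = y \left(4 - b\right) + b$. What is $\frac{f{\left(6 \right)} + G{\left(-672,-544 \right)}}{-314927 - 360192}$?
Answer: $\frac{368290}{675119} \approx 0.54552$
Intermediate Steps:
$G{\left(b,y \right)} = b + y \left(4 - b\right)$
$f{\left(L \right)} = 21 L$
$\frac{f{\left(6 \right)} + G{\left(-672,-544 \right)}}{-314927 - 360192} = \frac{21 \cdot 6 - \left(2848 + 365568\right)}{-314927 - 360192} = \frac{126 - 368416}{-675119} = \left(126 - 368416\right) \left(- \frac{1}{675119}\right) = \left(-368290\right) \left(- \frac{1}{675119}\right) = \frac{368290}{675119}$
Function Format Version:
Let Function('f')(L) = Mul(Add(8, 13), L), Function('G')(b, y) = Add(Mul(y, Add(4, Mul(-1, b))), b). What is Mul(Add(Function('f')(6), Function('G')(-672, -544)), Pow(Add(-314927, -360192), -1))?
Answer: Rational(368290, 675119) ≈ 0.54552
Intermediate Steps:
Function('G')(b, y) = Add(b, Mul(y, Add(4, Mul(-1, b))))
Function('f')(L) = Mul(21, L)
Mul(Add(Function('f')(6), Function('G')(-672, -544)), Pow(Add(-314927, -360192), -1)) = Mul(Add(Mul(21, 6), Add(-672, Mul(4, -544), Mul(-1, -672, -544))), Pow(Add(-314927, -360192), -1)) = Mul(Add(126, Add(-672, -2176, -365568)), Pow(-675119, -1)) = Mul(Add(126, -368416), Rational(-1, 675119)) = Mul(-368290, Rational(-1, 675119)) = Rational(368290, 675119)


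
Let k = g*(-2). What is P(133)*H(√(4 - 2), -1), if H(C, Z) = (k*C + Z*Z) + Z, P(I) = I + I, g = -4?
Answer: 2128*√2 ≈ 3009.4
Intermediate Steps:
P(I) = 2*I
k = 8 (k = -4*(-2) = 8)
H(C, Z) = Z + Z² + 8*C (H(C, Z) = (8*C + Z*Z) + Z = (8*C + Z²) + Z = (Z² + 8*C) + Z = Z + Z² + 8*C)
P(133)*H(√(4 - 2), -1) = (2*133)*(-1 + (-1)² + 8*√(4 - 2)) = 266*(-1 + 1 + 8*√2) = 266*(8*√2) = 2128*√2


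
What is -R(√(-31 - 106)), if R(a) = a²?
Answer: 137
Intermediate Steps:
-R(√(-31 - 106)) = -(√(-31 - 106))² = -(√(-137))² = -(I*√137)² = -1*(-137) = 137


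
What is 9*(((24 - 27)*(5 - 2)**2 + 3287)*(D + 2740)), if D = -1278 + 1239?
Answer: 79247340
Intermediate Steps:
D = -39
9*(((24 - 27)*(5 - 2)**2 + 3287)*(D + 2740)) = 9*(((24 - 27)*(5 - 2)**2 + 3287)*(-39 + 2740)) = 9*((-3*3**2 + 3287)*2701) = 9*((-3*9 + 3287)*2701) = 9*((-27 + 3287)*2701) = 9*(3260*2701) = 9*8805260 = 79247340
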